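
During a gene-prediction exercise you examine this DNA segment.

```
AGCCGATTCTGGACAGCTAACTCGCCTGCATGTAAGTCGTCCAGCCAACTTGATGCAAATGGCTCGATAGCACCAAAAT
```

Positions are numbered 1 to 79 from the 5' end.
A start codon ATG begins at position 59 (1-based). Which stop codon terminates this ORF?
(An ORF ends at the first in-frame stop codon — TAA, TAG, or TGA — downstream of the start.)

TAG

Codons from position 59: ATG (59–61), GCT (62–64), CGA (65–67), TAG (68–70).
The first in-frame stop codon is TAG.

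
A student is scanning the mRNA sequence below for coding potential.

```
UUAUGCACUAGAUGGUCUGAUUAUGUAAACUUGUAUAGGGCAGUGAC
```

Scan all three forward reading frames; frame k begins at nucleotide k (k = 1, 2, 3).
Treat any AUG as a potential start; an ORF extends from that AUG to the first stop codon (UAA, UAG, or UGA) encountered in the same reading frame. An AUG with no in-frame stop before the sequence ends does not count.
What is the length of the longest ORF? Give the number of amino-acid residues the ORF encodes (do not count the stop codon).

Frame 1: UUA UGC ACU AGA UGG UCU GAU UAU GUA AAC UUG UAU AGG GCA GUG — no AUG→stop ORF.
Frame 2: UAU GCA CUA GAU GGU CUG AUU AUG UAA ACU UGU AUA GGG CAG UGA — AUG at 23, stop UAA at 26 → 6 nt.
Frame 3: AUG CAC UAG AUG GUC UGA UUA UGU AAA CUU GUA UAG GGC AGU GAC — AUG at 3, stop UAG at 9 → 9 nt; AUG at 12, stop UGA at 18 → 9 nt.
Longest: frame 3, positions 3–11, 9 nt = 3 codons = 2 aa. → 2 amino acids.

2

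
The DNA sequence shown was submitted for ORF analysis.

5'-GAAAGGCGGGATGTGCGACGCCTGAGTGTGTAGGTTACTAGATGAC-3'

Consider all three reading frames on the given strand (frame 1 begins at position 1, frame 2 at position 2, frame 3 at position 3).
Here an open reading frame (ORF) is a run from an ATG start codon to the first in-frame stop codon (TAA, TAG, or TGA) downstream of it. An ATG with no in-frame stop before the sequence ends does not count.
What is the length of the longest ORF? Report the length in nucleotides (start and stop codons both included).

Frame 1: GAA AGG CGG GAT GTG CGA CGC CTG AGT GTG TAG GTT ACT AGA TGA — no ATG→stop ORF.
Frame 2: AAA GGC GGG ATG TGC GAC GCC TGA GTG TGT AGG TTA CTA GAT GAC — ATG at 11, stop TGA at 23 → 15 nt.
Frame 3: AAG GCG GGA TGT GCG ACG CCT GAG TGT GTA GGT TAC TAG ATG — no ATG→stop ORF.
Longest: frame 2, positions 11–25, 15 nt = 5 codons = 4 aa. → 15 nucleotides.

15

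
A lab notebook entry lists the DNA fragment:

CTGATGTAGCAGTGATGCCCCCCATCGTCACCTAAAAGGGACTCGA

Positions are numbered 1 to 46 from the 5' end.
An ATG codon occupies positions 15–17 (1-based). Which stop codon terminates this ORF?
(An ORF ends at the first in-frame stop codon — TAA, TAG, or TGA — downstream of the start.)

Codons from position 15: ATG (15–17), CCC (18–20), CCC (21–23), ATC (24–26), GTC (27–29), ACC (30–32), TAA (33–35).
The first in-frame stop codon is TAA.

TAA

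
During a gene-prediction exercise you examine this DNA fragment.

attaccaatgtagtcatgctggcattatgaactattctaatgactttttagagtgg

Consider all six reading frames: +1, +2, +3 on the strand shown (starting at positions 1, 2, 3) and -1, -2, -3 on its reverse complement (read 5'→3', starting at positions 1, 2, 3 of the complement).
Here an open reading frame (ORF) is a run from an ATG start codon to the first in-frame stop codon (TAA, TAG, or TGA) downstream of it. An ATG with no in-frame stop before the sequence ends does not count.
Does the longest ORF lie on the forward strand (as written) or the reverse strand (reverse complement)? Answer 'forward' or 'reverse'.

Reverse complement (5'→3'): CCACTCTAAAAAGTCATTAGAATAGTTCATAATGCCAGCATGACTACATTGGTAAT
Frame +1: ATT ACC AAT GTA GTC ATG CTG GCA TTA TGA ACT ATT CTA ATG ACT TTT TAG AGT — ATG at 16, stop TGA at 28 → 15 nt; ATG at 40, stop TAG at 49 → 12 nt.
Frame +2: TTA CCA ATG TAG TCA TGC TGG CAT TAT GAA CTA TTC TAA TGA CTT TTT AGA GTG — ATG at 8, stop TAG at 11 → 6 nt.
Frame +3: TAC CAA TGT AGT CAT GCT GGC ATT ATG AAC TAT TCT AAT GAC TTT TTA GAG TGG — no ATG→stop ORF.
Frame -1: CCA CTC TAA AAA GTC ATT AGA ATA GTT CAT AAT GCC AGC ATG ACT ACA TTG GTA — no ATG→stop ORF.
Frame -2: CAC TCT AAA AAG TCA TTA GAA TAG TTC ATA ATG CCA GCA TGA CTA CAT TGG TAA — ATG at 32, stop TGA at 41 → 12 nt.
Frame -3: ACT CTA AAA AGT CAT TAG AAT AGT TCA TAA TGC CAG CAT GAC TAC ATT GGT AAT — no ATG→stop ORF.
Forward-strand max 15 nt; reverse-strand max 12 nt. The forward strand has the longer ORF.

forward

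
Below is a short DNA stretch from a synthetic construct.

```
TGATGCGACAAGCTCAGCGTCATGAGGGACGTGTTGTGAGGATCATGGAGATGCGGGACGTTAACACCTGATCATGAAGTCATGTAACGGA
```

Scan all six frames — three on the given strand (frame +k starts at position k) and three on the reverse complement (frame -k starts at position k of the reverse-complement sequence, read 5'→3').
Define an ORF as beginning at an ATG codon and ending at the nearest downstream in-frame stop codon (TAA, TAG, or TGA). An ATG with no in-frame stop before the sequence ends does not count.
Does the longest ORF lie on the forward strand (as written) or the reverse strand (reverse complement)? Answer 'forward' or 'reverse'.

Reverse complement (5'→3'): TCCGTTACATGACTTCATGATCAGGTGTTAACGTCCCGCATCTCCATGATCCTCACAACACGTCCCTCATGACGCTGAGCTTGTCGCATCA
Frame +1: TGA TGC GAC AAG CTC AGC GTC ATG AGG GAC GTG TTG TGA GGA TCA TGG AGA TGC GGG ACG TTA ACA CCT GAT CAT GAA GTC ATG TAA CGG — ATG at 22, stop TGA at 37 → 18 nt; ATG at 82, stop TAA at 85 → 6 nt.
Frame +2: GAT GCG ACA AGC TCA GCG TCA TGA GGG ACG TGT TGT GAG GAT CAT GGA GAT GCG GGA CGT TAA CAC CTG ATC ATG AAG TCA TGT AAC GGA — no ATG→stop ORF.
Frame +3: ATG CGA CAA GCT CAG CGT CAT GAG GGA CGT GTT GTG AGG ATC ATG GAG ATG CGG GAC GTT AAC ACC TGA TCA TGA AGT CAT GTA ACG — ATG at 3, stop TGA at 69 → 69 nt; ATG at 45, stop TGA at 69 → 27 nt; ATG at 51, stop TGA at 69 → 21 nt.
Frame -1: TCC GTT ACA TGA CTT CAT GAT CAG GTG TTA ACG TCC CGC ATC TCC ATG ATC CTC ACA ACA CGT CCC TCA TGA CGC TGA GCT TGT CGC ATC — ATG at 46, stop TGA at 70 → 27 nt.
Frame -2: CCG TTA CAT GAC TTC ATG ATC AGG TGT TAA CGT CCC GCA TCT CCA TGA TCC TCA CAA CAC GTC CCT CAT GAC GCT GAG CTT GTC GCA TCA — ATG at 17, stop TAA at 29 → 15 nt.
Frame -3: CGT TAC ATG ACT TCA TGA TCA GGT GTT AAC GTC CCG CAT CTC CAT GAT CCT CAC AAC ACG TCC CTC ATG ACG CTG AGC TTG TCG CAT — ATG at 9, stop TGA at 18 → 12 nt.
Forward-strand max 69 nt; reverse-strand max 27 nt. The forward strand has the longer ORF.

forward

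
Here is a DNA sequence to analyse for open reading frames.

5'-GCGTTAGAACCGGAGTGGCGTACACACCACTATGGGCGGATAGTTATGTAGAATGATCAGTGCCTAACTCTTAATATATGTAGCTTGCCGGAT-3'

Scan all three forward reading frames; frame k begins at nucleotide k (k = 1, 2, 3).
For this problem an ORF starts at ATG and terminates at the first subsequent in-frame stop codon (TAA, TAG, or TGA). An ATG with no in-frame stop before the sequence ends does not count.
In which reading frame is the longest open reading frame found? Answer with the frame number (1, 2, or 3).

Frame 1: GCG TTA GAA CCG GAG TGG CGT ACA CAC CAC TAT GGG CGG ATA GTT ATG TAG AAT GAT CAG TGC CTA ACT CTT AAT ATA TGT AGC TTG CCG GAT — ATG at 46, stop TAG at 49 → 6 nt.
Frame 2: CGT TAG AAC CGG AGT GGC GTA CAC ACC ACT ATG GGC GGA TAG TTA TGT AGA ATG ATC AGT GCC TAA CTC TTA ATA TAT GTA GCT TGC CGG — ATG at 32, stop TAG at 41 → 12 nt; ATG at 53, stop TAA at 65 → 15 nt.
Frame 3: GTT AGA ACC GGA GTG GCG TAC ACA CCA CTA TGG GCG GAT AGT TAT GTA GAA TGA TCA GTG CCT AAC TCT TAA TAT ATG TAG CTT GCC GGA — ATG at 78, stop TAG at 81 → 6 nt.
Longest ORF is 15 nt in frame 2 (positions 53–67).

2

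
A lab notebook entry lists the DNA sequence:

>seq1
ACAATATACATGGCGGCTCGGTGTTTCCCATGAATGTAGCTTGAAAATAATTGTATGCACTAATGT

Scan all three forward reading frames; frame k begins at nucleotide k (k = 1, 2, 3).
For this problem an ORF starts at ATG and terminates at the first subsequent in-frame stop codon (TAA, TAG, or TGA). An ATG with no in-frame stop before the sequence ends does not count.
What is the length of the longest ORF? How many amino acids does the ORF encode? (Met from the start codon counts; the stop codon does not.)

Frame 1: ACA ATA TAC ATG GCG GCT CGG TGT TTC CCA TGA ATG TAG CTT GAA AAT AAT TGT ATG CAC TAA TGT — ATG at 10, stop TGA at 31 → 24 nt; ATG at 34, stop TAG at 37 → 6 nt; ATG at 55, stop TAA at 61 → 9 nt.
Frame 2: CAA TAT ACA TGG CGG CTC GGT GTT TCC CAT GAA TGT AGC TTG AAA ATA ATT GTA TGC ACT AAT — no ATG→stop ORF.
Frame 3: AAT ATA CAT GGC GGC TCG GTG TTT CCC ATG AAT GTA GCT TGA AAA TAA TTG TAT GCA CTA ATG — ATG at 30, stop TGA at 42 → 15 nt.
Longest: frame 1, positions 10–33, 24 nt = 8 codons = 7 aa. → 7 amino acids.

7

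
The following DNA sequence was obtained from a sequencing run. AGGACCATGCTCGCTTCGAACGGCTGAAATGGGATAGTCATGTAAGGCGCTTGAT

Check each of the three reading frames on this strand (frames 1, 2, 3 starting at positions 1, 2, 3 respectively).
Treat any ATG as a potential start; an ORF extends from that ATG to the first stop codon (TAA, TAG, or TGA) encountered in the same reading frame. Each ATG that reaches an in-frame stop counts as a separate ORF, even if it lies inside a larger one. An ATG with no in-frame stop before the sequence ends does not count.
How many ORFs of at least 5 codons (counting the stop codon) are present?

Frame 1: AGG ACC ATG CTC GCT TCG AAC GGC TGA AAT GGG ATA GTC ATG TAA GGC GCT TGA — ATG at 7, stop TGA at 25 → 21 nt; ATG at 40, stop TAA at 43 → 6 nt.
Frame 2: GGA CCA TGC TCG CTT CGA ACG GCT GAA ATG GGA TAG TCA TGT AAG GCG CTT GAT — ATG at 29, stop TAG at 35 → 9 nt.
Frame 3: GAC CAT GCT CGC TTC GAA CGG CTG AAA TGG GAT AGT CAT GTA AGG CGC TTG — no ATG→stop ORF.
ORFs ≥ 5 codons: frame 1 7–27 (7 codons). Count = 1.

1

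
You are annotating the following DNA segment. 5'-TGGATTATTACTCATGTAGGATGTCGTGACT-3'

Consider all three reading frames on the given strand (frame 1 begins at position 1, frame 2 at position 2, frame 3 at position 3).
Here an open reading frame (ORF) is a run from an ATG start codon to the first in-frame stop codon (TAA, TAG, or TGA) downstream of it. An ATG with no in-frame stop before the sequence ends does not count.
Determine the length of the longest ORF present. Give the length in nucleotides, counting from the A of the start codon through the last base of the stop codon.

Frame 1: TGG ATT ATT ACT CAT GTA GGA TGT CGT GAC — no ATG→stop ORF.
Frame 2: GGA TTA TTA CTC ATG TAG GAT GTC GTG ACT — ATG at 14, stop TAG at 17 → 6 nt.
Frame 3: GAT TAT TAC TCA TGT AGG ATG TCG TGA — ATG at 21, stop TGA at 27 → 9 nt.
Longest: frame 3, positions 21–29, 9 nt = 3 codons = 2 aa. → 9 nucleotides.

9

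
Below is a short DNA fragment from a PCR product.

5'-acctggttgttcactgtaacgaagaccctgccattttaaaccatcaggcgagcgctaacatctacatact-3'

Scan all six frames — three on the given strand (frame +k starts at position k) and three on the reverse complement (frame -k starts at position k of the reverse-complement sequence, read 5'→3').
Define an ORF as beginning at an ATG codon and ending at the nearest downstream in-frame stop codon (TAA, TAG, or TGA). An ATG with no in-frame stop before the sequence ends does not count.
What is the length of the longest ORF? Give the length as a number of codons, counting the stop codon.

Reverse complement (5'→3'): AGTATGTAGATGTTAGCGCTCGCCTGATGGTTTAAAATGGCAGGGTCTTCGTTACAGTGAACAACCAGGT
Frame +1: ACC TGG TTG TTC ACT GTA ACG AAG ACC CTG CCA TTT TAA ACC ATC AGG CGA GCG CTA ACA TCT ACA TAC — no ATG→stop ORF.
Frame +2: CCT GGT TGT TCA CTG TAA CGA AGA CCC TGC CAT TTT AAA CCA TCA GGC GAG CGC TAA CAT CTA CAT ACT — no ATG→stop ORF.
Frame +3: CTG GTT GTT CAC TGT AAC GAA GAC CCT GCC ATT TTA AAC CAT CAG GCG AGC GCT AAC ATC TAC ATA — no ATG→stop ORF.
Frame -1: AGT ATG TAG ATG TTA GCG CTC GCC TGA TGG TTT AAA ATG GCA GGG TCT TCG TTA CAG TGA ACA ACC AGG — ATG at 4, stop TAG at 7 → 6 nt; ATG at 10, stop TGA at 25 → 18 nt; ATG at 37, stop TGA at 58 → 24 nt.
Frame -2: GTA TGT AGA TGT TAG CGC TCG CCT GAT GGT TTA AAA TGG CAG GGT CTT CGT TAC AGT GAA CAA CCA GGT — no ATG→stop ORF.
Frame -3: TAT GTA GAT GTT AGC GCT CGC CTG ATG GTT TAA AAT GGC AGG GTC TTC GTT ACA GTG AAC AAC CAG — ATG at 27, stop TAA at 33 → 9 nt.
Longest: frame -1, positions 37–60, 24 nt = 8 codons = 7 aa. → 8 codons.

8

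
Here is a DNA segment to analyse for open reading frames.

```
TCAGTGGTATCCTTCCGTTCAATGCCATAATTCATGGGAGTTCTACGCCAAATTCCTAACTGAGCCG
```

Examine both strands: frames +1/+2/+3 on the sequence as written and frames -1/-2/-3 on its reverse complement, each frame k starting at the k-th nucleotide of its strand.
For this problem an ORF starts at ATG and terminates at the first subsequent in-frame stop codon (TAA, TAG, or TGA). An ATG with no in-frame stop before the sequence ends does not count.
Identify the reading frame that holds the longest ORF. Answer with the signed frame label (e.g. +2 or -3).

+1

Reverse complement (5'→3'): CGGCTCAGTTAGGAATTTGGCGTAGAACTCCCATGAATTATGGCATTGAACGGAAGGATACCACTGA
Frame +1: TCA GTG GTA TCC TTC CGT TCA ATG CCA TAA TTC ATG GGA GTT CTA CGC CAA ATT CCT AAC TGA GCC — ATG at 22, stop TAA at 28 → 9 nt; ATG at 34, stop TGA at 61 → 30 nt.
Frame +2: CAG TGG TAT CCT TCC GTT CAA TGC CAT AAT TCA TGG GAG TTC TAC GCC AAA TTC CTA ACT GAG CCG — no ATG→stop ORF.
Frame +3: AGT GGT ATC CTT CCG TTC AAT GCC ATA ATT CAT GGG AGT TCT ACG CCA AAT TCC TAA CTG AGC — no ATG→stop ORF.
Frame -1: CGG CTC AGT TAG GAA TTT GGC GTA GAA CTC CCA TGA ATT ATG GCA TTG AAC GGA AGG ATA CCA CTG — no ATG→stop ORF.
Frame -2: GGC TCA GTT AGG AAT TTG GCG TAG AAC TCC CAT GAA TTA TGG CAT TGA ACG GAA GGA TAC CAC TGA — no ATG→stop ORF.
Frame -3: GCT CAG TTA GGA ATT TGG CGT AGA ACT CCC ATG AAT TAT GGC ATT GAA CGG AAG GAT ACC ACT — no ATG→stop ORF.
Longest ORF is 30 nt in frame +1 (positions 34–63).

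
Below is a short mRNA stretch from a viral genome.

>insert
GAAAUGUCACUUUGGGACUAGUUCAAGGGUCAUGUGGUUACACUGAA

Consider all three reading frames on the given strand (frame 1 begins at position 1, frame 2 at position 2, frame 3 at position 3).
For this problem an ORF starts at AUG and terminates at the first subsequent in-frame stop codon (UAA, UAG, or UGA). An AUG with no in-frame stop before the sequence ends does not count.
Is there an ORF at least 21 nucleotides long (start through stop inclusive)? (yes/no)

Frame 1: GAA AUG UCA CUU UGG GAC UAG UUC AAG GGU CAU GUG GUU ACA CUG — AUG at 4, stop UAG at 19 → 18 nt.
Frame 2: AAA UGU CAC UUU GGG ACU AGU UCA AGG GUC AUG UGG UUA CAC UGA — AUG at 32, stop UGA at 44 → 15 nt.
Frame 3: AAU GUC ACU UUG GGA CUA GUU CAA GGG UCA UGU GGU UAC ACU GAA — no AUG→stop ORF.
Largest ORF found is 18 nucleotides < 21, so no.

no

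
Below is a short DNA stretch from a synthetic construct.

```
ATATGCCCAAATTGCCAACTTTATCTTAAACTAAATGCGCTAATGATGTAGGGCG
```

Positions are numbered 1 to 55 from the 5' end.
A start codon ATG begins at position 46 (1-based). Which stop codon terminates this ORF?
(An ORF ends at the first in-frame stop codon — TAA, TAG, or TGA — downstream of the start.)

TAG

Codons from position 46: ATG (46–48), TAG (49–51).
The first in-frame stop codon is TAG.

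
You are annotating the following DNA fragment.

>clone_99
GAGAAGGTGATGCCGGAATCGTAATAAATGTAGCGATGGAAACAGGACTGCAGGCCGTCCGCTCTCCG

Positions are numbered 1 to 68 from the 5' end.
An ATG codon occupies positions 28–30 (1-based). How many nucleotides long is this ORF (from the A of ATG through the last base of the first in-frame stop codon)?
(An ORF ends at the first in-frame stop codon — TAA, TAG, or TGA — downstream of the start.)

Codons from position 28: ATG (28–30), TAG (31–33).
TAG is the first in-frame stop; ORF spans 28–33, 6 nucleotides.

6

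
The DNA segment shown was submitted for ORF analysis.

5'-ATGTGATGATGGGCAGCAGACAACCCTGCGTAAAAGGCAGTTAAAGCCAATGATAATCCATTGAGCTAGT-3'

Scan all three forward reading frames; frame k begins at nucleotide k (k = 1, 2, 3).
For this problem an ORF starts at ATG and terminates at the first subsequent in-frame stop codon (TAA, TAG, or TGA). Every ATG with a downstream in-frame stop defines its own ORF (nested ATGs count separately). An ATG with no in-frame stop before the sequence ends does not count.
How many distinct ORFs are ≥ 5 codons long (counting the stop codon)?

3

Frame 1: ATG TGA TGA TGG GCA GCA GAC AAC CCT GCG TAA AAG GCA GTT AAA GCC AAT GAT AAT CCA TTG AGC TAG — ATG at 1, stop TGA at 4 → 6 nt.
Frame 2: TGT GAT GAT GGG CAG CAG ACA ACC CTG CGT AAA AGG CAG TTA AAG CCA ATG ATA ATC CAT TGA GCT AGT — ATG at 50, stop TGA at 62 → 15 nt.
Frame 3: GTG ATG ATG GGC AGC AGA CAA CCC TGC GTA AAA GGC AGT TAA AGC CAA TGA TAA TCC ATT GAG CTA — ATG at 6, stop TAA at 42 → 39 nt; ATG at 9, stop TAA at 42 → 36 nt.
ORFs ≥ 5 codons: frame 2 50–64 (5 codons), frame 3 6–44 (13 codons), frame 3 9–44 (12 codons). Count = 3.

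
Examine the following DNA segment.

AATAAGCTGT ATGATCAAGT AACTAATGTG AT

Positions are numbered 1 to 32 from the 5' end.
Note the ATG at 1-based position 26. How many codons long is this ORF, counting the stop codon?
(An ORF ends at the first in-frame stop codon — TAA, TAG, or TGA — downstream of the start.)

2

Codons from position 26: ATG (26–28), TGA (29–31).
TGA is the first in-frame stop; that's 2 codons including the stop.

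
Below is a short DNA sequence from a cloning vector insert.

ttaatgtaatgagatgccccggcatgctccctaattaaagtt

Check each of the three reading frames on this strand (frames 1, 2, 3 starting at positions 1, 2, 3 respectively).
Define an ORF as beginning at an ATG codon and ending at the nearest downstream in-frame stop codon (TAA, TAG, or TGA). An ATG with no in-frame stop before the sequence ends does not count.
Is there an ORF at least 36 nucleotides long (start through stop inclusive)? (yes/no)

Frame 1: TTA ATG TAA TGA GAT GCC CCG GCA TGC TCC CTA ATT AAA GTT — ATG at 4, stop TAA at 7 → 6 nt.
Frame 2: TAA TGT AAT GAG ATG CCC CGG CAT GCT CCC TAA TTA AAG — ATG at 14, stop TAA at 32 → 21 nt.
Frame 3: AAT GTA ATG AGA TGC CCC GGC ATG CTC CCT AAT TAA AGT — ATG at 9, stop TAA at 36 → 30 nt; ATG at 24, stop TAA at 36 → 15 nt.
Largest ORF found is 30 nucleotides < 36, so no.

no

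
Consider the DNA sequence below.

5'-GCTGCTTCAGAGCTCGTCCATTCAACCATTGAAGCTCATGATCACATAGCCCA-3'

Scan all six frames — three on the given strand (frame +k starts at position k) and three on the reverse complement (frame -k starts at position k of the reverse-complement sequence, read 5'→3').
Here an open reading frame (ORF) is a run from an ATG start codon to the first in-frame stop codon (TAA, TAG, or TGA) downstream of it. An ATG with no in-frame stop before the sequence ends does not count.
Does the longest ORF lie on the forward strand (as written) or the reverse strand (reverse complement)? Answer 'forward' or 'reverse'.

reverse

Reverse complement (5'→3'): TGGGCTATGTGATCATGAGCTTCAATGGTTGAATGGACGAGCTCTGAAGCAGC
Frame +1: GCT GCT TCA GAG CTC GTC CAT TCA ACC ATT GAA GCT CAT GAT CAC ATA GCC — no ATG→stop ORF.
Frame +2: CTG CTT CAG AGC TCG TCC ATT CAA CCA TTG AAG CTC ATG ATC ACA TAG CCC — ATG at 38, stop TAG at 47 → 12 nt.
Frame +3: TGC TTC AGA GCT CGT CCA TTC AAC CAT TGA AGC TCA TGA TCA CAT AGC CCA — no ATG→stop ORF.
Frame -1: TGG GCT ATG TGA TCA TGA GCT TCA ATG GTT GAA TGG ACG AGC TCT GAA GCA — ATG at 7, stop TGA at 10 → 6 nt.
Frame -2: GGG CTA TGT GAT CAT GAG CTT CAA TGG TTG AAT GGA CGA GCT CTG AAG CAG — no ATG→stop ORF.
Frame -3: GGC TAT GTG ATC ATG AGC TTC AAT GGT TGA ATG GAC GAG CTC TGA AGC AGC — ATG at 15, stop TGA at 30 → 18 nt; ATG at 33, stop TGA at 45 → 15 nt.
Forward-strand max 12 nt; reverse-strand max 18 nt. The reverse strand has the longer ORF.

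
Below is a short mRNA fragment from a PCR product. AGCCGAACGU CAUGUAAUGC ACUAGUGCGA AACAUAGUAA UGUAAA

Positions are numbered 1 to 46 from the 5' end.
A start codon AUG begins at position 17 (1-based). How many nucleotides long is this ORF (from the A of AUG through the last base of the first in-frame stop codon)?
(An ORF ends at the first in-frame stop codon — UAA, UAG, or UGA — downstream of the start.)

9

Codons from position 17: AUG (17–19), CAC (20–22), UAG (23–25).
UAG is the first in-frame stop; ORF spans 17–25, 9 nucleotides.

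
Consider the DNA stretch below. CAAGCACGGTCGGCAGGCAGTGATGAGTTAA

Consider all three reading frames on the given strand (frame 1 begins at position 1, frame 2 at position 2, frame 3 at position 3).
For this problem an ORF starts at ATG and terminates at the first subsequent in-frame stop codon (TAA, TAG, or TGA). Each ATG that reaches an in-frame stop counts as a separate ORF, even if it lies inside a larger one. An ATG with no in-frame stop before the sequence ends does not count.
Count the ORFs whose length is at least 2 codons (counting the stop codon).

Frame 1: CAA GCA CGG TCG GCA GGC AGT GAT GAG TTA — no ATG→stop ORF.
Frame 2: AAG CAC GGT CGG CAG GCA GTG ATG AGT TAA — ATG at 23, stop TAA at 29 → 9 nt.
Frame 3: AGC ACG GTC GGC AGG CAG TGA TGA GTT — no ATG→stop ORF.
ORFs ≥ 2 codons: frame 2 23–31 (3 codons). Count = 1.

1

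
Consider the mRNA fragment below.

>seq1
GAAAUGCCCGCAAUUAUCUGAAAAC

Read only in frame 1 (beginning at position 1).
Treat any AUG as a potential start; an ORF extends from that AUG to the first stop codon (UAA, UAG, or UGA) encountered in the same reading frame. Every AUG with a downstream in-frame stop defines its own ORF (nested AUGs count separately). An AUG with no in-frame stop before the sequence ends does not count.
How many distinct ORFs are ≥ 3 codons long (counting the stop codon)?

1

Frame 1: GAA AUG CCC GCA AUU AUC UGA AAA — AUG at 4, stop UGA at 19 → 18 nt.
ORFs ≥ 3 codons: frame 1 4–21 (6 codons). Count = 1.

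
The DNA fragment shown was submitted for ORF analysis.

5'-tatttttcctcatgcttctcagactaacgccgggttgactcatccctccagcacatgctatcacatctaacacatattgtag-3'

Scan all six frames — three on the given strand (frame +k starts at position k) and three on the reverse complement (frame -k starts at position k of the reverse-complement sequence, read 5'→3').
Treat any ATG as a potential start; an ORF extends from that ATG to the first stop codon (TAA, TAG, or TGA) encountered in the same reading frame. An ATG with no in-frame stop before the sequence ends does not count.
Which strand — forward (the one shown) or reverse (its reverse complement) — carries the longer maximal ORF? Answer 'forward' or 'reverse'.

reverse

Reverse complement (5'→3'): CTACAATATGTGTTAGATGTGATAGCATGTGCTGGAGGGATGAGTCAACCCGGCGTTAGTCTGAGAAGCATGAGGAAAAATA
Frame +1: TAT TTT TCC TCA TGC TTC TCA GAC TAA CGC CGG GTT GAC TCA TCC CTC CAG CAC ATG CTA TCA CAT CTA ACA CAT ATT GTA — no ATG→stop ORF.
Frame +2: ATT TTT CCT CAT GCT TCT CAG ACT AAC GCC GGG TTG ACT CAT CCC TCC AGC ACA TGC TAT CAC ATC TAA CAC ATA TTG TAG — no ATG→stop ORF.
Frame +3: TTT TTC CTC ATG CTT CTC AGA CTA ACG CCG GGT TGA CTC ATC CCT CCA GCA CAT GCT ATC ACA TCT AAC ACA TAT TGT — ATG at 12, stop TGA at 36 → 27 nt.
Frame -1: CTA CAA TAT GTG TTA GAT GTG ATA GCA TGT GCT GGA GGG ATG AGT CAA CCC GGC GTT AGT CTG AGA AGC ATG AGG AAA AAT — no ATG→stop ORF.
Frame -2: TAC AAT ATG TGT TAG ATG TGA TAG CAT GTG CTG GAG GGA TGA GTC AAC CCG GCG TTA GTC TGA GAA GCA TGA GGA AAA ATA — ATG at 8, stop TAG at 14 → 9 nt; ATG at 17, stop TGA at 20 → 6 nt.
Frame -3: ACA ATA TGT GTT AGA TGT GAT AGC ATG TGC TGG AGG GAT GAG TCA ACC CGG CGT TAG TCT GAG AAG CAT GAG GAA AAA — ATG at 27, stop TAG at 57 → 33 nt.
Forward-strand max 27 nt; reverse-strand max 33 nt. The reverse strand has the longer ORF.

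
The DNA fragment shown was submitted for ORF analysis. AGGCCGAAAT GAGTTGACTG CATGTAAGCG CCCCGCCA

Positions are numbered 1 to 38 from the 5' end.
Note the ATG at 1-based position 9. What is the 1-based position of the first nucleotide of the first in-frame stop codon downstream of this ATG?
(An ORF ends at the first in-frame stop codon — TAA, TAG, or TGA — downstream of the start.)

15

Codons from position 9: ATG (9–11), AGT (12–14), TGA (15–17).
TGA is a stop codon; it begins at position 15.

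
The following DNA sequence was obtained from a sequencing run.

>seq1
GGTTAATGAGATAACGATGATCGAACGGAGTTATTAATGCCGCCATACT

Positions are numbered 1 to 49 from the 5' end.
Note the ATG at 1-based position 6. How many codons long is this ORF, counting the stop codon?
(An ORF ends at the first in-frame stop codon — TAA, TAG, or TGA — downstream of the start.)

3

Codons from position 6: ATG (6–8), AGA (9–11), TAA (12–14).
TAA is the first in-frame stop; that's 3 codons including the stop.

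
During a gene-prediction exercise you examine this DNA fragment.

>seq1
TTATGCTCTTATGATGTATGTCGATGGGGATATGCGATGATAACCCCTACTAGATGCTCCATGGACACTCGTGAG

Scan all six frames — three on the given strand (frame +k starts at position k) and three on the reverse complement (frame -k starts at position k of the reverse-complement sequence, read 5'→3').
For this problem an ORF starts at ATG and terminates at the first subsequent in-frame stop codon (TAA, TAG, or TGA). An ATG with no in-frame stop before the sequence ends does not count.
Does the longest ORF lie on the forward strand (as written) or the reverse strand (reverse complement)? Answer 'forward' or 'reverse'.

reverse

Reverse complement (5'→3'): CTCACGAGTGTCCATGGAGCATCTAGTAGGGGTTATCATCGCATATCCCCATCGACATACATCATAAGAGCATAA
Frame +1: TTA TGC TCT TAT GAT GTA TGT CGA TGG GGA TAT GCG ATG ATA ACC CCT ACT AGA TGC TCC ATG GAC ACT CGT GAG — no ATG→stop ORF.
Frame +2: TAT GCT CTT ATG ATG TAT GTC GAT GGG GAT ATG CGA TGA TAA CCC CTA CTA GAT GCT CCA TGG ACA CTC GTG — ATG at 11, stop TGA at 38 → 30 nt; ATG at 14, stop TGA at 38 → 27 nt; ATG at 32, stop TGA at 38 → 9 nt.
Frame +3: ATG CTC TTA TGA TGT ATG TCG ATG GGG ATA TGC GAT GAT AAC CCC TAC TAG ATG CTC CAT GGA CAC TCG TGA — ATG at 3, stop TGA at 12 → 12 nt; ATG at 18, stop TAG at 51 → 36 nt; ATG at 24, stop TAG at 51 → 30 nt; ATG at 54, stop TGA at 72 → 21 nt.
Frame -1: CTC ACG AGT GTC CAT GGA GCA TCT AGT AGG GGT TAT CAT CGC ATA TCC CCA TCG ACA TAC ATC ATA AGA GCA TAA — no ATG→stop ORF.
Frame -2: TCA CGA GTG TCC ATG GAG CAT CTA GTA GGG GTT ATC ATC GCA TAT CCC CAT CGA CAT ACA TCA TAA GAG CAT — ATG at 14, stop TAA at 65 → 54 nt.
Frame -3: CAC GAG TGT CCA TGG AGC ATC TAG TAG GGG TTA TCA TCG CAT ATC CCC ATC GAC ATA CAT CAT AAG AGC ATA — no ATG→stop ORF.
Forward-strand max 36 nt; reverse-strand max 54 nt. The reverse strand has the longer ORF.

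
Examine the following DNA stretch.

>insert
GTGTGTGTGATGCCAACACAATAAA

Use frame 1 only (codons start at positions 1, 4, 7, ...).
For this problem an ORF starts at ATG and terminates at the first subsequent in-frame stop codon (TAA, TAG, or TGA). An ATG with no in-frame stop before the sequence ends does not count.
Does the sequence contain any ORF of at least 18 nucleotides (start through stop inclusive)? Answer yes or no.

no

Frame 1: GTG TGT GTG ATG CCA ACA CAA TAA — ATG at 10, stop TAA at 22 → 15 nt.
Largest ORF found is 15 nucleotides < 18, so no.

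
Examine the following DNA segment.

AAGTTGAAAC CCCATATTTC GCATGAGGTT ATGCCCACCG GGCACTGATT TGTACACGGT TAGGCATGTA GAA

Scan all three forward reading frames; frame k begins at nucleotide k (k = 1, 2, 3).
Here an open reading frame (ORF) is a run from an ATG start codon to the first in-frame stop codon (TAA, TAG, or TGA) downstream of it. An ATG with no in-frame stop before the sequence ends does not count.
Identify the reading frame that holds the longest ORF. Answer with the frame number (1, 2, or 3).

Frame 1: AAG TTG AAA CCC CAT ATT TCG CAT GAG GTT ATG CCC ACC GGG CAC TGA TTT GTA CAC GGT TAG GCA TGT AGA — ATG at 31, stop TGA at 46 → 18 nt.
Frame 2: AGT TGA AAC CCC ATA TTT CGC ATG AGG TTA TGC CCA CCG GGC ACT GAT TTG TAC ACG GTT AGG CAT GTA GAA — no ATG→stop ORF.
Frame 3: GTT GAA ACC CCA TAT TTC GCA TGA GGT TAT GCC CAC CGG GCA CTG ATT TGT ACA CGG TTA GGC ATG TAG — ATG at 66, stop TAG at 69 → 6 nt.
Longest ORF is 18 nt in frame 1 (positions 31–48).

1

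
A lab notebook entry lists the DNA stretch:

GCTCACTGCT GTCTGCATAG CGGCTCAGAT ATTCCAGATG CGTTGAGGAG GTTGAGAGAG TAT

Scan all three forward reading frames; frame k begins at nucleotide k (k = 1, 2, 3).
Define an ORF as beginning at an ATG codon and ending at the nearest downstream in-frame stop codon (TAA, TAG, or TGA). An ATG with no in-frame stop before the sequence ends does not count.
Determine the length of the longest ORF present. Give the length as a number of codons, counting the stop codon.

Frame 1: GCT CAC TGC TGT CTG CAT AGC GGC TCA GAT ATT CCA GAT GCG TTG AGG AGG TTG AGA GAG TAT — no ATG→stop ORF.
Frame 2: CTC ACT GCT GTC TGC ATA GCG GCT CAG ATA TTC CAG ATG CGT TGA GGA GGT TGA GAG AGT — ATG at 38, stop TGA at 44 → 9 nt.
Frame 3: TCA CTG CTG TCT GCA TAG CGG CTC AGA TAT TCC AGA TGC GTT GAG GAG GTT GAG AGA GTA — no ATG→stop ORF.
Longest: frame 2, positions 38–46, 9 nt = 3 codons = 2 aa. → 3 codons.

3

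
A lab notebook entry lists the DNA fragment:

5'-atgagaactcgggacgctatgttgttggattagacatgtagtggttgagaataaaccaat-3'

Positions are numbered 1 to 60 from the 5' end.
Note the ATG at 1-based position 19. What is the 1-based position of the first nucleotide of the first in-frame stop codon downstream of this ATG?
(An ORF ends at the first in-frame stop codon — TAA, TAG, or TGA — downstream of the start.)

Codons from position 19: ATG (19–21), TTG (22–24), TTG (25–27), GAT (28–30), TAG (31–33).
TAG is a stop codon; it begins at position 31.

31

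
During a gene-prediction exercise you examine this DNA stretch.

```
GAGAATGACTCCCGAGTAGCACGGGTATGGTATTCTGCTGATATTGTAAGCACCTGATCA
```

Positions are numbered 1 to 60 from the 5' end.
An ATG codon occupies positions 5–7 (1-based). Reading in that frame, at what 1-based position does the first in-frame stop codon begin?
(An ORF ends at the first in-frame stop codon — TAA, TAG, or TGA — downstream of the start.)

17

Codons from position 5: ATG (5–7), ACT (8–10), CCC (11–13), GAG (14–16), TAG (17–19).
TAG is a stop codon; it begins at position 17.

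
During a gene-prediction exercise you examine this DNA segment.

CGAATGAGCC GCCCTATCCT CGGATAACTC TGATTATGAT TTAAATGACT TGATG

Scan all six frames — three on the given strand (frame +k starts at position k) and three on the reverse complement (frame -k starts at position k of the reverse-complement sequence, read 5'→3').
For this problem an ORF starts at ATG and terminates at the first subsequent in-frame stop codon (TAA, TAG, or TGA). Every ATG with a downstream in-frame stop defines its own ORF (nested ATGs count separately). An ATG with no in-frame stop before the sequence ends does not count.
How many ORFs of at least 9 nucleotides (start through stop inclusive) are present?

Reverse complement (5'→3'): CATCAAGTCATTTAAATCATAATCAGAGTTATCCGAGGATAGGGCGGCTCATTCG
Frame +1: CGA ATG AGC CGC CCT ATC CTC GGA TAA CTC TGA TTA TGA TTT AAA TGA CTT GAT — ATG at 4, stop TAA at 25 → 24 nt.
Frame +2: GAA TGA GCC GCC CTA TCC TCG GAT AAC TCT GAT TAT GAT TTA AAT GAC TTG ATG — no ATG→stop ORF.
Frame +3: AAT GAG CCG CCC TAT CCT CGG ATA ACT CTG ATT ATG ATT TAA ATG ACT TGA — ATG at 36, stop TAA at 42 → 9 nt; ATG at 45, stop TGA at 51 → 9 nt.
Frame -1: CAT CAA GTC ATT TAA ATC ATA ATC AGA GTT ATC CGA GGA TAG GGC GGC TCA TTC — no ATG→stop ORF.
Frame -2: ATC AAG TCA TTT AAA TCA TAA TCA GAG TTA TCC GAG GAT AGG GCG GCT CAT TCG — no ATG→stop ORF.
Frame -3: TCA AGT CAT TTA AAT CAT AAT CAG AGT TAT CCG AGG ATA GGG CGG CTC ATT — no ATG→stop ORF.
ORFs ≥ 9 nucleotides: frame +1 4–27 (24 nucleotides), frame +3 36–44 (9 nucleotides), frame +3 45–53 (9 nucleotides). Count = 3.

3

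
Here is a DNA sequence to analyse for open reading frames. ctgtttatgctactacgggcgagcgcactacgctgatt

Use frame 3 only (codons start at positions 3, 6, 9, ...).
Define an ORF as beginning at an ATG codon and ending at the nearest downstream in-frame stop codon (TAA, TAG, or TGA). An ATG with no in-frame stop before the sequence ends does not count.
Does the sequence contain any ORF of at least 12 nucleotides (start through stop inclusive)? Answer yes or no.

no

Frame 3: GTT TAT GCT ACT ACG GGC GAG CGC ACT ACG CTG ATT — no ATG→stop ORF.
Largest ORF found is 0 nucleotides < 12, so no.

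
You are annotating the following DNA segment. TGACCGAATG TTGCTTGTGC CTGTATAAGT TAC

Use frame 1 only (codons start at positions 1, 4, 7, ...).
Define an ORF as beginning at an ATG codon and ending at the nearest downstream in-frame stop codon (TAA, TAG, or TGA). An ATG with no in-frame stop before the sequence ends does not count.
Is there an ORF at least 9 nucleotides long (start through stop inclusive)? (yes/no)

no

Frame 1: TGA CCG AAT GTT GCT TGT GCC TGT ATA AGT TAC — no ATG→stop ORF.
Largest ORF found is 0 nucleotides < 9, so no.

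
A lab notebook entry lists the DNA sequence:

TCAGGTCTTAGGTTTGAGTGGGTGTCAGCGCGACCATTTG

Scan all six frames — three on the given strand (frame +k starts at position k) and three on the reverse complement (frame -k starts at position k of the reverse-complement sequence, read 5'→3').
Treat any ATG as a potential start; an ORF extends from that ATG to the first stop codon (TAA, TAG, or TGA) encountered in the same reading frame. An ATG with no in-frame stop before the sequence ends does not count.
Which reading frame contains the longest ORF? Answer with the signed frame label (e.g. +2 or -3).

-1

Reverse complement (5'→3'): CAAATGGTCGCGCTGACACCCACTCAAACCTAAGACCTGA
Frame +1: TCA GGT CTT AGG TTT GAG TGG GTG TCA GCG CGA CCA TTT — no ATG→stop ORF.
Frame +2: CAG GTC TTA GGT TTG AGT GGG TGT CAG CGC GAC CAT TTG — no ATG→stop ORF.
Frame +3: AGG TCT TAG GTT TGA GTG GGT GTC AGC GCG ACC ATT — no ATG→stop ORF.
Frame -1: CAA ATG GTC GCG CTG ACA CCC ACT CAA ACC TAA GAC CTG — ATG at 4, stop TAA at 31 → 30 nt.
Frame -2: AAA TGG TCG CGC TGA CAC CCA CTC AAA CCT AAG ACC TGA — no ATG→stop ORF.
Frame -3: AAT GGT CGC GCT GAC ACC CAC TCA AAC CTA AGA CCT — no ATG→stop ORF.
Longest ORF is 30 nt in frame -1 (positions 4–33).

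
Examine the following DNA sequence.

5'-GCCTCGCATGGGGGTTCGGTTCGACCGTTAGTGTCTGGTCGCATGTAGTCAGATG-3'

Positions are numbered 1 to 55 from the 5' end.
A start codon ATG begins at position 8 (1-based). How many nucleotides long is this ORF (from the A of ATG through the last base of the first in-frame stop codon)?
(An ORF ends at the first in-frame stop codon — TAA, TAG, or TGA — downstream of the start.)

Codons from position 8: ATG (8–10), GGG (11–13), GTT (14–16), CGG (17–19), TTC (20–22), GAC (23–25), CGT (26–28), TAG (29–31).
TAG is the first in-frame stop; ORF spans 8–31, 24 nucleotides.

24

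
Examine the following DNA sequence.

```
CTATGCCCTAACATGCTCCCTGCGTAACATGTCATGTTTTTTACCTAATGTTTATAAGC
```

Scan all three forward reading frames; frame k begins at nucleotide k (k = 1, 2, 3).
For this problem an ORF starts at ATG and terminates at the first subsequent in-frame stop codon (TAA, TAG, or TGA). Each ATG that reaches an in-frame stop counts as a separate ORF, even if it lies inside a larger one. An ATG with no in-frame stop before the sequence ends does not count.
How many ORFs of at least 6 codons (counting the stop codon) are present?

Frame 1: CTA TGC CCT AAC ATG CTC CCT GCG TAA CAT GTC ATG TTT TTT ACC TAA TGT TTA TAA — ATG at 13, stop TAA at 25 → 15 nt; ATG at 34, stop TAA at 46 → 15 nt.
Frame 2: TAT GCC CTA ACA TGC TCC CTG CGT AAC ATG TCA TGT TTT TTA CCT AAT GTT TAT AAG — no ATG→stop ORF.
Frame 3: ATG CCC TAA CAT GCT CCC TGC GTA ACA TGT CAT GTT TTT TAC CTA ATG TTT ATA AGC — ATG at 3, stop TAA at 9 → 9 nt.
No ORF reaches 6 codons. Count = 0.

0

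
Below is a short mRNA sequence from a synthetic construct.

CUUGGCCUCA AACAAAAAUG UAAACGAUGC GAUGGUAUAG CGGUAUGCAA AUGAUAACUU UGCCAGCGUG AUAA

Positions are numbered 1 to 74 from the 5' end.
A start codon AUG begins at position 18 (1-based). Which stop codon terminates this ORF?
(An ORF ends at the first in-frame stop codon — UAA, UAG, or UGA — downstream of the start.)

UAA

Codons from position 18: AUG (18–20), UAA (21–23).
The first in-frame stop codon is UAA.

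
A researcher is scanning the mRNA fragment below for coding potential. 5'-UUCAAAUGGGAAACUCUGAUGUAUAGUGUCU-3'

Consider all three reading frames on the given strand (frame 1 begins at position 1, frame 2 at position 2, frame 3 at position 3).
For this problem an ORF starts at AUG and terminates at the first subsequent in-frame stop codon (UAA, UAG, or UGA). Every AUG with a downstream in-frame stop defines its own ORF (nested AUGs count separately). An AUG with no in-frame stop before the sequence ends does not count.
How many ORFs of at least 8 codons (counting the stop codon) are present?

Frame 1: UUC AAA UGG GAA ACU CUG AUG UAU AGU GUC — no AUG→stop ORF.
Frame 2: UCA AAU GGG AAA CUC UGA UGU AUA GUG UCU — no AUG→stop ORF.
Frame 3: CAA AUG GGA AAC UCU GAU GUA UAG UGU — AUG at 6, stop UAG at 24 → 21 nt.
No ORF reaches 8 codons. Count = 0.

0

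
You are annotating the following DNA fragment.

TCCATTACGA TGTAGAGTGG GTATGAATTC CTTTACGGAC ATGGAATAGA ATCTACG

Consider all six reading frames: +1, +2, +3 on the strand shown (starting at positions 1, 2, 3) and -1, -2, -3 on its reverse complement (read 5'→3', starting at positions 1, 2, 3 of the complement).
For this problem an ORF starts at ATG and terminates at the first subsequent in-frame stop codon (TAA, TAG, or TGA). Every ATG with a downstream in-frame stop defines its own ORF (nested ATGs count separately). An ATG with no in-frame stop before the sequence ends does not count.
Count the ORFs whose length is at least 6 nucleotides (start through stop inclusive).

3

Reverse complement (5'→3'): CGTAGATTCTATTCCATGTCCGTAAAGGAATTCATACCCACTCTACATCGTAATGGA
Frame +1: TCC ATT ACG ATG TAG AGT GGG TAT GAA TTC CTT TAC GGA CAT GGA ATA GAA TCT ACG — ATG at 10, stop TAG at 13 → 6 nt.
Frame +2: CCA TTA CGA TGT AGA GTG GGT ATG AAT TCC TTT ACG GAC ATG GAA TAG AAT CTA — ATG at 23, stop TAG at 47 → 27 nt; ATG at 41, stop TAG at 47 → 9 nt.
Frame +3: CAT TAC GAT GTA GAG TGG GTA TGA ATT CCT TTA CGG ACA TGG AAT AGA ATC TAC — no ATG→stop ORF.
Frame -1: CGT AGA TTC TAT TCC ATG TCC GTA AAG GAA TTC ATA CCC ACT CTA CAT CGT AAT GGA — no ATG→stop ORF.
Frame -2: GTA GAT TCT ATT CCA TGT CCG TAA AGG AAT TCA TAC CCA CTC TAC ATC GTA ATG — no ATG→stop ORF.
Frame -3: TAG ATT CTA TTC CAT GTC CGT AAA GGA ATT CAT ACC CAC TCT ACA TCG TAA TGG — no ATG→stop ORF.
ORFs ≥ 6 nucleotides: frame +1 10–15 (6 nucleotides), frame +2 23–49 (27 nucleotides), frame +2 41–49 (9 nucleotides). Count = 3.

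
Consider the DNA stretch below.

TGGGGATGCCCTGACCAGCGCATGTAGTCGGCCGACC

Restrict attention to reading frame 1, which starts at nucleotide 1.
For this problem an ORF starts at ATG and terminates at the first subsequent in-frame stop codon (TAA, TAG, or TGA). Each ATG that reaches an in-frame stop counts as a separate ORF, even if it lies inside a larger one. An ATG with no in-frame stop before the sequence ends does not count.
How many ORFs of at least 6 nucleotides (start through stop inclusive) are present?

Frame 1: TGG GGA TGC CCT GAC CAG CGC ATG TAG TCG GCC GAC — ATG at 22, stop TAG at 25 → 6 nt.
ORFs ≥ 6 nucleotides: frame 1 22–27 (6 nucleotides). Count = 1.

1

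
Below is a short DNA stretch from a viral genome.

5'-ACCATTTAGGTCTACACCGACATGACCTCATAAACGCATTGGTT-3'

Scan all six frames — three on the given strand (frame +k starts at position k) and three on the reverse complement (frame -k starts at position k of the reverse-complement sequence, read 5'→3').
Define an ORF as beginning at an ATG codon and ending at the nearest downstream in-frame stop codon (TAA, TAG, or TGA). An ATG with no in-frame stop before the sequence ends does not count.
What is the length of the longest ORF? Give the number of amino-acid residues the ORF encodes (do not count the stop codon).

Reverse complement (5'→3'): AACCAATGCGTTTATGAGGTCATGTCGGTGTAGACCTAAATGGT
Frame +1: ACC ATT TAG GTC TAC ACC GAC ATG ACC TCA TAA ACG CAT TGG — ATG at 22, stop TAA at 31 → 12 nt.
Frame +2: CCA TTT AGG TCT ACA CCG ACA TGA CCT CAT AAA CGC ATT GGT — no ATG→stop ORF.
Frame +3: CAT TTA GGT CTA CAC CGA CAT GAC CTC ATA AAC GCA TTG GTT — no ATG→stop ORF.
Frame -1: AAC CAA TGC GTT TAT GAG GTC ATG TCG GTG TAG ACC TAA ATG — ATG at 22, stop TAG at 31 → 12 nt.
Frame -2: ACC AAT GCG TTT ATG AGG TCA TGT CGG TGT AGA CCT AAA TGG — no ATG→stop ORF.
Frame -3: CCA ATG CGT TTA TGA GGT CAT GTC GGT GTA GAC CTA AAT GGT — ATG at 6, stop TGA at 15 → 12 nt.
Longest: frame +1, positions 22–33, 12 nt = 4 codons = 3 aa. → 3 amino acids.

3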